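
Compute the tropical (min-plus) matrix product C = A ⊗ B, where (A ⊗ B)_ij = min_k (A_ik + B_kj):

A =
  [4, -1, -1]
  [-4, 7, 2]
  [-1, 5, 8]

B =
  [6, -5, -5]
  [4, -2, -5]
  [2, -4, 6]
A ⊗ B =
  [1, -5, -6]
  [2, -9, -9]
  [5, -6, -6]

Apply the min-plus product entry-by-entry:
  C[0][0] = min over k of (A[0][0] + B[0][0] = 4 + 6 = 10, A[0][1] + B[1][0] = -1 + 4 = 3, A[0][2] + B[2][0] = -1 + 2 = 1) = 1 (attained at k = 2)
  C[0][1] = min over k of (A[0][0] + B[0][1] = 4 + -5 = -1, A[0][1] + B[1][1] = -1 + -2 = -3, A[0][2] + B[2][1] = -1 + -4 = -5) = -5 (attained at k = 2)
  C[0][2] = min over k of (A[0][0] + B[0][2] = 4 + -5 = -1, A[0][1] + B[1][2] = -1 + -5 = -6, A[0][2] + B[2][2] = -1 + 6 = 5) = -6 (attained at k = 1)
  C[1][0] = min over k of (A[1][0] + B[0][0] = -4 + 6 = 2, A[1][1] + B[1][0] = 7 + 4 = 11, A[1][2] + B[2][0] = 2 + 2 = 4) = 2 (attained at k = 0)
  C[1][1] = min over k of (A[1][0] + B[0][1] = -4 + -5 = -9, A[1][1] + B[1][1] = 7 + -2 = 5, A[1][2] + B[2][1] = 2 + -4 = -2) = -9 (attained at k = 0)
  C[1][2] = min over k of (A[1][0] + B[0][2] = -4 + -5 = -9, A[1][1] + B[1][2] = 7 + -5 = 2, A[1][2] + B[2][2] = 2 + 6 = 8) = -9 (attained at k = 0)
  C[2][0] = min over k of (A[2][0] + B[0][0] = -1 + 6 = 5, A[2][1] + B[1][0] = 5 + 4 = 9, A[2][2] + B[2][0] = 8 + 2 = 10) = 5 (attained at k = 0)
  C[2][1] = min over k of (A[2][0] + B[0][1] = -1 + -5 = -6, A[2][1] + B[1][1] = 5 + -2 = 3, A[2][2] + B[2][1] = 8 + -4 = 4) = -6 (attained at k = 0)
  C[2][2] = min over k of (A[2][0] + B[0][2] = -1 + -5 = -6, A[2][1] + B[1][2] = 5 + -5 = 0, A[2][2] + B[2][2] = 8 + 6 = 14) = -6 (attained at k = 0)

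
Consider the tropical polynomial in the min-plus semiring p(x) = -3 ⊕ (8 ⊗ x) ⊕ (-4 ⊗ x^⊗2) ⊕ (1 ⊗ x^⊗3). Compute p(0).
p(0) = -4

A tropical monomial a ⊗ x^⊗i evaluates to a + i · x. Evaluating each term at x = 0:
  Term 0 contributes -3 + 0 · 0 = -3
  Term 1 contributes 8 + 1 · 0 = 8
  Term 2 contributes -4 + 2 · 0 = -4
  Term 3 contributes 1 + 3 · 0 = 1
p(0) = ⊕ of these = min[-3, 8, -4, 1] = -4.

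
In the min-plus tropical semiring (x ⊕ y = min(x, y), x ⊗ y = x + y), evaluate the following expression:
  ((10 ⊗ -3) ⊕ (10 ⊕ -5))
((10 ⊗ -3) ⊕ (10 ⊕ -5)) = -5

Expand innermost to outermost. Recall ⊕ takes the minimum of its arguments and ⊗ takes their sum. Working out the expression ((10 ⊗ -3) ⊕ (10 ⊕ -5)) gives -5.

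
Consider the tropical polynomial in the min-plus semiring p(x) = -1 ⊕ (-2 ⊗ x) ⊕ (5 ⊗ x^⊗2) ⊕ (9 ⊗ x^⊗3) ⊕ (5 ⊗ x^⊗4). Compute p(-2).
p(-2) = -4

A tropical monomial a ⊗ x^⊗i evaluates to a + i · x. Evaluating each term at x = -2:
  Term 0 contributes -1 + 0 · -2 = -1
  Term 1 contributes -2 + 1 · -2 = -4
  Term 2 contributes 5 + 2 · -2 = 1
  Term 3 contributes 9 + 3 · -2 = 3
  Term 4 contributes 5 + 4 · -2 = -3
p(-2) = ⊕ of these = min[-1, -4, 1, 3, -3] = -4.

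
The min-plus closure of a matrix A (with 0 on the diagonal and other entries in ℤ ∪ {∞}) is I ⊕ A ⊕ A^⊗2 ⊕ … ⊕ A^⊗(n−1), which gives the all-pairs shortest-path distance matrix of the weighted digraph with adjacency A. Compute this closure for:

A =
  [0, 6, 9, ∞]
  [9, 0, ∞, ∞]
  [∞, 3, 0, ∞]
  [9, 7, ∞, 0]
Closure =
  [0, 6, 9, ∞]
  [9, 0, 18, ∞]
  [12, 3, 0, ∞]
  [9, 7, 18, 0]

This is the Floyd-Warshall all-pairs shortest-path computation. For each intermediate vertex k = 0, 1, …, 3, update dist[i][j] ← min(dist[i][j], dist[i][k] + dist[k][j]). The final matrix gives, for each (i, j), the minimum total weight of any directed path from i to j (possibly empty when i = j).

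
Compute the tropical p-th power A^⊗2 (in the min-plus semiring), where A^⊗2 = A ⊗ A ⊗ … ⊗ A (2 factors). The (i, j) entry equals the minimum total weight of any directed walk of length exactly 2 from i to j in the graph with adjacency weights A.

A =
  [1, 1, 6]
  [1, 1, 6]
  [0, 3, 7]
A^⊗2 =
  [2, 2, 7]
  [2, 2, 7]
  [1, 1, 6]

Each entry (A^⊗2)_ij equals the minimum over all length-2 walks i = v_0 → v_1 → … → v_2 = j of Σ_t A[v_t][v_{t+1}]. For example, for (i, j) = (0, 2) we minimise over 3 possible intermediate vertex sequences; the minimum is 7, attained along the walk 0 → 0 → 2.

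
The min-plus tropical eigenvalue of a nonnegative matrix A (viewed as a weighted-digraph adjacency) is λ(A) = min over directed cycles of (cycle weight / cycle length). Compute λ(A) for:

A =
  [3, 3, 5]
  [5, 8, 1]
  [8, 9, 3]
λ(A) = 3

Enumerate directed cycles and compute their means (weight / length). Sample:
  cycle 0 → 0: weight = 3, length = 1, mean = 3/1 ≈ 3.000
  cycle 1 → 1: weight = 8, length = 1, mean = 8/1 ≈ 8.000
  cycle 2 → 2: weight = 3, length = 1, mean = 3/1 ≈ 3.000
  cycle 0 → 1 → 0: weight = 8, length = 2, mean = 8/2 ≈ 4.000
  cycle 0 → 2 → 0: weight = 13, length = 2, mean = 13/2 ≈ 6.500
  cycle 1 → 0 → 1: weight = 8, length = 2, mean = 8/2 ≈ 4.000
Minimum mean = 3.000, attained e.g. along the cycle 0 → 0 with weight 3 and length 1. So λ(A) = 3/1 = 3.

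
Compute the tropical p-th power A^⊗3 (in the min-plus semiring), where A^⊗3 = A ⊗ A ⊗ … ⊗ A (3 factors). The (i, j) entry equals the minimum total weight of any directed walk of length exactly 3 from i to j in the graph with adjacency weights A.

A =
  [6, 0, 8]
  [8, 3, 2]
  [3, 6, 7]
A^⊗3 =
  [5, 6, 5]
  [8, 5, 8]
  [11, 6, 5]

Each entry (A^⊗3)_ij equals the minimum over all length-3 walks i = v_0 → v_1 → … → v_3 = j of Σ_t A[v_t][v_{t+1}]. For example, for (i, j) = (0, 2) we minimise over 9 possible intermediate vertex sequences; the minimum is 5, attained along the walk 0 → 1 → 1 → 2.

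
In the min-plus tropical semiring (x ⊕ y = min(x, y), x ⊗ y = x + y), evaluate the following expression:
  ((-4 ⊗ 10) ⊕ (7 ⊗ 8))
((-4 ⊗ 10) ⊕ (7 ⊗ 8)) = 6

Expand innermost to outermost. Recall ⊕ takes the minimum of its arguments and ⊗ takes their sum. Working out the expression ((-4 ⊗ 10) ⊕ (7 ⊗ 8)) gives 6.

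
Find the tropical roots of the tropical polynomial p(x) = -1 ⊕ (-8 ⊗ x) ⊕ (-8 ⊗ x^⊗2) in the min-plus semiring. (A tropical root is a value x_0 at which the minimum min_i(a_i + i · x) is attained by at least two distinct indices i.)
Roots: {0, 7}

Each tropical root is a break point of the lower envelope of the lines y = a_i + i · x (there are 3 lines, with slopes 0, 1, ..., 2). Only the lines that attain the minimum somewhere contribute to roots; other lines are dominated. Here the surviving (envelope) indices are i = 2, i = 1, i = 0.
Intersections between consecutive envelope lines give the roots: for adjacent envelope indices i < j the intersection is x = (a_i − a_j) / (j − i). Reading off the sorted break points: {0, 7}.
Verification: at each break x_0, at least two indices attain the minimum of min_i(a_i + i · x_0).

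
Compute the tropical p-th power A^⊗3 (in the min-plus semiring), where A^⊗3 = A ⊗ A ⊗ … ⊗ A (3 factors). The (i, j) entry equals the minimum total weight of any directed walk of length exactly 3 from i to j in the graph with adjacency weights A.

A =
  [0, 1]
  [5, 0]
A^⊗3 =
  [0, 1]
  [5, 0]

Each entry (A^⊗3)_ij equals the minimum over all length-3 walks i = v_0 → v_1 → … → v_3 = j of Σ_t A[v_t][v_{t+1}]. For example, for (i, j) = (0, 1) we minimise over 4 possible intermediate vertex sequences; the minimum is 1, attained along the walk 0 → 0 → 0 → 1.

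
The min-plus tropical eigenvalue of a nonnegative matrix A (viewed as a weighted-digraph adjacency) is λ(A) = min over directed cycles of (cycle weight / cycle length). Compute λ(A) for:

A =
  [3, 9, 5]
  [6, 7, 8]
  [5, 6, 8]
λ(A) = 3

Enumerate directed cycles and compute their means (weight / length). Sample:
  cycle 0 → 0: weight = 3, length = 1, mean = 3/1 ≈ 3.000
  cycle 1 → 1: weight = 7, length = 1, mean = 7/1 ≈ 7.000
  cycle 2 → 2: weight = 8, length = 1, mean = 8/1 ≈ 8.000
  cycle 0 → 1 → 0: weight = 15, length = 2, mean = 15/2 ≈ 7.500
  cycle 0 → 2 → 0: weight = 10, length = 2, mean = 10/2 ≈ 5.000
  cycle 1 → 0 → 1: weight = 15, length = 2, mean = 15/2 ≈ 7.500
Minimum mean = 3.000, attained e.g. along the cycle 0 → 0 with weight 3 and length 1. So λ(A) = 3/1 = 3.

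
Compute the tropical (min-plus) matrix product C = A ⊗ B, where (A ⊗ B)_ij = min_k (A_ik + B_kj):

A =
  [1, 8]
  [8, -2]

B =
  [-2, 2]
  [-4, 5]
A ⊗ B =
  [-1, 3]
  [-6, 3]

Apply the min-plus product entry-by-entry:
  C[0][0] = min over k of (A[0][0] + B[0][0] = 1 + -2 = -1, A[0][1] + B[1][0] = 8 + -4 = 4) = -1 (attained at k = 0)
  C[0][1] = min over k of (A[0][0] + B[0][1] = 1 + 2 = 3, A[0][1] + B[1][1] = 8 + 5 = 13) = 3 (attained at k = 0)
  C[1][0] = min over k of (A[1][0] + B[0][0] = 8 + -2 = 6, A[1][1] + B[1][0] = -2 + -4 = -6) = -6 (attained at k = 1)
  C[1][1] = min over k of (A[1][0] + B[0][1] = 8 + 2 = 10, A[1][1] + B[1][1] = -2 + 5 = 3) = 3 (attained at k = 1)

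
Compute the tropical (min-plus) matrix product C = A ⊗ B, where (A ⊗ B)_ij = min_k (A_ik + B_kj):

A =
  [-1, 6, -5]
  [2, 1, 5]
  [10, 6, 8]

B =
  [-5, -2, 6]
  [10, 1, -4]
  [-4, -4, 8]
A ⊗ B =
  [-9, -9, 2]
  [-3, 0, -3]
  [4, 4, 2]

Apply the min-plus product entry-by-entry:
  C[0][0] = min over k of (A[0][0] + B[0][0] = -1 + -5 = -6, A[0][1] + B[1][0] = 6 + 10 = 16, A[0][2] + B[2][0] = -5 + -4 = -9) = -9 (attained at k = 2)
  C[0][1] = min over k of (A[0][0] + B[0][1] = -1 + -2 = -3, A[0][1] + B[1][1] = 6 + 1 = 7, A[0][2] + B[2][1] = -5 + -4 = -9) = -9 (attained at k = 2)
  C[0][2] = min over k of (A[0][0] + B[0][2] = -1 + 6 = 5, A[0][1] + B[1][2] = 6 + -4 = 2, A[0][2] + B[2][2] = -5 + 8 = 3) = 2 (attained at k = 1)
  C[1][0] = min over k of (A[1][0] + B[0][0] = 2 + -5 = -3, A[1][1] + B[1][0] = 1 + 10 = 11, A[1][2] + B[2][0] = 5 + -4 = 1) = -3 (attained at k = 0)
  C[1][1] = min over k of (A[1][0] + B[0][1] = 2 + -2 = 0, A[1][1] + B[1][1] = 1 + 1 = 2, A[1][2] + B[2][1] = 5 + -4 = 1) = 0 (attained at k = 0)
  C[1][2] = min over k of (A[1][0] + B[0][2] = 2 + 6 = 8, A[1][1] + B[1][2] = 1 + -4 = -3, A[1][2] + B[2][2] = 5 + 8 = 13) = -3 (attained at k = 1)
  C[2][0] = min over k of (A[2][0] + B[0][0] = 10 + -5 = 5, A[2][1] + B[1][0] = 6 + 10 = 16, A[2][2] + B[2][0] = 8 + -4 = 4) = 4 (attained at k = 2)
  C[2][1] = min over k of (A[2][0] + B[0][1] = 10 + -2 = 8, A[2][1] + B[1][1] = 6 + 1 = 7, A[2][2] + B[2][1] = 8 + -4 = 4) = 4 (attained at k = 2)
  C[2][2] = min over k of (A[2][0] + B[0][2] = 10 + 6 = 16, A[2][1] + B[1][2] = 6 + -4 = 2, A[2][2] + B[2][2] = 8 + 8 = 16) = 2 (attained at k = 1)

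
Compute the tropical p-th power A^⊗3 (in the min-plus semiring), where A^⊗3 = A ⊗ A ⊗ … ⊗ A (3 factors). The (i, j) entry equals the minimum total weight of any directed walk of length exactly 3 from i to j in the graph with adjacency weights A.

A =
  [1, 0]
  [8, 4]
A^⊗3 =
  [3, 2]
  [10, 9]

Each entry (A^⊗3)_ij equals the minimum over all length-3 walks i = v_0 → v_1 → … → v_3 = j of Σ_t A[v_t][v_{t+1}]. For example, for (i, j) = (0, 1) we minimise over 4 possible intermediate vertex sequences; the minimum is 2, attained along the walk 0 → 0 → 0 → 1.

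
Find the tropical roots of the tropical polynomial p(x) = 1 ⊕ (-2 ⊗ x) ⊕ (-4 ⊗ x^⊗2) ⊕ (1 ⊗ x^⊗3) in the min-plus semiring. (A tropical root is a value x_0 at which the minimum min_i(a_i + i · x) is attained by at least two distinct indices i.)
Roots: {-5, 2, 3}

Each tropical root is a break point of the lower envelope of the lines y = a_i + i · x (there are 4 lines, with slopes 0, 1, ..., 3). Only the lines that attain the minimum somewhere contribute to roots; other lines are dominated. Here the surviving (envelope) indices are i = 3, i = 2, i = 1, i = 0.
Intersections between consecutive envelope lines give the roots: for adjacent envelope indices i < j the intersection is x = (a_i − a_j) / (j − i). Reading off the sorted break points: {-5, 2, 3}.
Verification: at each break x_0, at least two indices attain the minimum of min_i(a_i + i · x_0).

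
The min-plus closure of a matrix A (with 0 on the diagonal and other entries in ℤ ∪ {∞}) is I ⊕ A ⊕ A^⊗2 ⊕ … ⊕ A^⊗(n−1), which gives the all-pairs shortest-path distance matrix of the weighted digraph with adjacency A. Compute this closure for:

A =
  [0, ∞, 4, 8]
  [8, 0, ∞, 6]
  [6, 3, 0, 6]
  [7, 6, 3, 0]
Closure =
  [0, 7, 4, 8]
  [8, 0, 9, 6]
  [6, 3, 0, 6]
  [7, 6, 3, 0]

This is the Floyd-Warshall all-pairs shortest-path computation. For each intermediate vertex k = 0, 1, …, 3, update dist[i][j] ← min(dist[i][j], dist[i][k] + dist[k][j]). The final matrix gives, for each (i, j), the minimum total weight of any directed path from i to j (possibly empty when i = j).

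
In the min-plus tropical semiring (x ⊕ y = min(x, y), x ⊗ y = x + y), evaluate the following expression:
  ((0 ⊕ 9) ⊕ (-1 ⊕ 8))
((0 ⊕ 9) ⊕ (-1 ⊕ 8)) = -1

Expand innermost to outermost. Recall ⊕ takes the minimum of its arguments and ⊗ takes their sum. Working out the expression ((0 ⊕ 9) ⊕ (-1 ⊕ 8)) gives -1.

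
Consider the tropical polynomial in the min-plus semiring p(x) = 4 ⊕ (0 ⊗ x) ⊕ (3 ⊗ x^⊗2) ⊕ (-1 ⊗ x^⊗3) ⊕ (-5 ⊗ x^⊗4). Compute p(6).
p(6) = 4

A tropical monomial a ⊗ x^⊗i evaluates to a + i · x. Evaluating each term at x = 6:
  Term 0 contributes 4 + 0 · 6 = 4
  Term 1 contributes 0 + 1 · 6 = 6
  Term 2 contributes 3 + 2 · 6 = 15
  Term 3 contributes -1 + 3 · 6 = 17
  Term 4 contributes -5 + 4 · 6 = 19
p(6) = ⊕ of these = min[4, 6, 15, 17, 19] = 4.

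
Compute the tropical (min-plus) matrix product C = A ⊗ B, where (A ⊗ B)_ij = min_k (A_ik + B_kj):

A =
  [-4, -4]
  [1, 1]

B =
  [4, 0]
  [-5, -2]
A ⊗ B =
  [-9, -6]
  [-4, -1]

Apply the min-plus product entry-by-entry:
  C[0][0] = min over k of (A[0][0] + B[0][0] = -4 + 4 = 0, A[0][1] + B[1][0] = -4 + -5 = -9) = -9 (attained at k = 1)
  C[0][1] = min over k of (A[0][0] + B[0][1] = -4 + 0 = -4, A[0][1] + B[1][1] = -4 + -2 = -6) = -6 (attained at k = 1)
  C[1][0] = min over k of (A[1][0] + B[0][0] = 1 + 4 = 5, A[1][1] + B[1][0] = 1 + -5 = -4) = -4 (attained at k = 1)
  C[1][1] = min over k of (A[1][0] + B[0][1] = 1 + 0 = 1, A[1][1] + B[1][1] = 1 + -2 = -1) = -1 (attained at k = 1)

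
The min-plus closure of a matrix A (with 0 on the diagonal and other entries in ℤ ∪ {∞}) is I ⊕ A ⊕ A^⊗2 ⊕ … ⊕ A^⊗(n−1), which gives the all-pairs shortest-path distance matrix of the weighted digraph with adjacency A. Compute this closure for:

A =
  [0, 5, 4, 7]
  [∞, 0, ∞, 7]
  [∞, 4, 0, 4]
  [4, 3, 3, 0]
Closure =
  [0, 5, 4, 7]
  [11, 0, 10, 7]
  [8, 4, 0, 4]
  [4, 3, 3, 0]

This is the Floyd-Warshall all-pairs shortest-path computation. For each intermediate vertex k = 0, 1, …, 3, update dist[i][j] ← min(dist[i][j], dist[i][k] + dist[k][j]). The final matrix gives, for each (i, j), the minimum total weight of any directed path from i to j (possibly empty when i = j).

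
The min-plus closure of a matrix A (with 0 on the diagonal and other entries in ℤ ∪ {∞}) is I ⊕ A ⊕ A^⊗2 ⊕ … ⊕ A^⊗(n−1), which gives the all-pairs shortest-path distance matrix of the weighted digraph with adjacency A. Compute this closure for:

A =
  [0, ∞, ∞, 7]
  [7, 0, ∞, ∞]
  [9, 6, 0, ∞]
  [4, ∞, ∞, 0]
Closure =
  [0, ∞, ∞, 7]
  [7, 0, ∞, 14]
  [9, 6, 0, 16]
  [4, ∞, ∞, 0]

This is the Floyd-Warshall all-pairs shortest-path computation. For each intermediate vertex k = 0, 1, …, 3, update dist[i][j] ← min(dist[i][j], dist[i][k] + dist[k][j]). The final matrix gives, for each (i, j), the minimum total weight of any directed path from i to j (possibly empty when i = j).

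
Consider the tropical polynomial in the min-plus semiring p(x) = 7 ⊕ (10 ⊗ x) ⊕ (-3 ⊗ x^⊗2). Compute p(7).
p(7) = 7

A tropical monomial a ⊗ x^⊗i evaluates to a + i · x. Evaluating each term at x = 7:
  Term 0 contributes 7 + 0 · 7 = 7
  Term 1 contributes 10 + 1 · 7 = 17
  Term 2 contributes -3 + 2 · 7 = 11
p(7) = ⊕ of these = min[7, 17, 11] = 7.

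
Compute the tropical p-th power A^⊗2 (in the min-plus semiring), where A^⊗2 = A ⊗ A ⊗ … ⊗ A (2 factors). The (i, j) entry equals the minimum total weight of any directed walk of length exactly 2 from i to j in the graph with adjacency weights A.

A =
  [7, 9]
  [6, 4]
A^⊗2 =
  [14, 13]
  [10, 8]

Each entry (A^⊗2)_ij equals the minimum over all length-2 walks i = v_0 → v_1 → … → v_2 = j of Σ_t A[v_t][v_{t+1}]. For example, for (i, j) = (0, 1) we minimise over 2 possible intermediate vertex sequences; the minimum is 13, attained along the walk 0 → 1 → 1.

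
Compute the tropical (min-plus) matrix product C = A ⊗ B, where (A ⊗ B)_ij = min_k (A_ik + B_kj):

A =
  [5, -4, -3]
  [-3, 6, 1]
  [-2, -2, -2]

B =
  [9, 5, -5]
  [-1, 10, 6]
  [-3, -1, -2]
A ⊗ B =
  [-6, -4, -5]
  [-2, 0, -8]
  [-5, -3, -7]

Apply the min-plus product entry-by-entry:
  C[0][0] = min over k of (A[0][0] + B[0][0] = 5 + 9 = 14, A[0][1] + B[1][0] = -4 + -1 = -5, A[0][2] + B[2][0] = -3 + -3 = -6) = -6 (attained at k = 2)
  C[0][1] = min over k of (A[0][0] + B[0][1] = 5 + 5 = 10, A[0][1] + B[1][1] = -4 + 10 = 6, A[0][2] + B[2][1] = -3 + -1 = -4) = -4 (attained at k = 2)
  C[0][2] = min over k of (A[0][0] + B[0][2] = 5 + -5 = 0, A[0][1] + B[1][2] = -4 + 6 = 2, A[0][2] + B[2][2] = -3 + -2 = -5) = -5 (attained at k = 2)
  C[1][0] = min over k of (A[1][0] + B[0][0] = -3 + 9 = 6, A[1][1] + B[1][0] = 6 + -1 = 5, A[1][2] + B[2][0] = 1 + -3 = -2) = -2 (attained at k = 2)
  C[1][1] = min over k of (A[1][0] + B[0][1] = -3 + 5 = 2, A[1][1] + B[1][1] = 6 + 10 = 16, A[1][2] + B[2][1] = 1 + -1 = 0) = 0 (attained at k = 2)
  C[1][2] = min over k of (A[1][0] + B[0][2] = -3 + -5 = -8, A[1][1] + B[1][2] = 6 + 6 = 12, A[1][2] + B[2][2] = 1 + -2 = -1) = -8 (attained at k = 0)
  C[2][0] = min over k of (A[2][0] + B[0][0] = -2 + 9 = 7, A[2][1] + B[1][0] = -2 + -1 = -3, A[2][2] + B[2][0] = -2 + -3 = -5) = -5 (attained at k = 2)
  C[2][1] = min over k of (A[2][0] + B[0][1] = -2 + 5 = 3, A[2][1] + B[1][1] = -2 + 10 = 8, A[2][2] + B[2][1] = -2 + -1 = -3) = -3 (attained at k = 2)
  C[2][2] = min over k of (A[2][0] + B[0][2] = -2 + -5 = -7, A[2][1] + B[1][2] = -2 + 6 = 4, A[2][2] + B[2][2] = -2 + -2 = -4) = -7 (attained at k = 0)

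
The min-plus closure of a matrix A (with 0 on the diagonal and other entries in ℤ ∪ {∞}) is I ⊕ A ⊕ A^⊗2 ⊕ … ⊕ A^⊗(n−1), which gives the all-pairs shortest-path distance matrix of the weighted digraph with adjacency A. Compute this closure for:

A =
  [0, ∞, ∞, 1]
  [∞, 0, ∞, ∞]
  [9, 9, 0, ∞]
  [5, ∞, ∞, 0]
Closure =
  [0, ∞, ∞, 1]
  [∞, 0, ∞, ∞]
  [9, 9, 0, 10]
  [5, ∞, ∞, 0]

This is the Floyd-Warshall all-pairs shortest-path computation. For each intermediate vertex k = 0, 1, …, 3, update dist[i][j] ← min(dist[i][j], dist[i][k] + dist[k][j]). The final matrix gives, for each (i, j), the minimum total weight of any directed path from i to j (possibly empty when i = j).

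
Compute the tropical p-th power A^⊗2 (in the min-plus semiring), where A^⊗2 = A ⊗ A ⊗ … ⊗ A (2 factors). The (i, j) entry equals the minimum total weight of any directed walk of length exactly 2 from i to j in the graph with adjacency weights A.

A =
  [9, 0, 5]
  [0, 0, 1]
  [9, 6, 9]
A^⊗2 =
  [0, 0, 1]
  [0, 0, 1]
  [6, 6, 7]

Each entry (A^⊗2)_ij equals the minimum over all length-2 walks i = v_0 → v_1 → … → v_2 = j of Σ_t A[v_t][v_{t+1}]. For example, for (i, j) = (0, 2) we minimise over 3 possible intermediate vertex sequences; the minimum is 1, attained along the walk 0 → 1 → 2.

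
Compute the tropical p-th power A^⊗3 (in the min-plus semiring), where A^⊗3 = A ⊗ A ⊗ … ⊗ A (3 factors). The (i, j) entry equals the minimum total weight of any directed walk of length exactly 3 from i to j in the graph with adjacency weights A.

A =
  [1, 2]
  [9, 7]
A^⊗3 =
  [3, 4]
  [11, 12]

Each entry (A^⊗3)_ij equals the minimum over all length-3 walks i = v_0 → v_1 → … → v_3 = j of Σ_t A[v_t][v_{t+1}]. For example, for (i, j) = (0, 1) we minimise over 4 possible intermediate vertex sequences; the minimum is 4, attained along the walk 0 → 0 → 0 → 1.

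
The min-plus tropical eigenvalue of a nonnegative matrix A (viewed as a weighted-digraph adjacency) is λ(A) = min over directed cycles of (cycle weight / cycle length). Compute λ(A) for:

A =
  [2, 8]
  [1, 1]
λ(A) = 1

Enumerate directed cycles and compute their means (weight / length). Sample:
  cycle 0 → 0: weight = 2, length = 1, mean = 2/1 ≈ 2.000
  cycle 1 → 1: weight = 1, length = 1, mean = 1/1 ≈ 1.000
  cycle 0 → 1 → 0: weight = 9, length = 2, mean = 9/2 ≈ 4.500
  cycle 1 → 0 → 1: weight = 9, length = 2, mean = 9/2 ≈ 4.500
Minimum mean = 1.000, attained e.g. along the cycle 1 → 1 with weight 1 and length 1. So λ(A) = 1/1 = 1.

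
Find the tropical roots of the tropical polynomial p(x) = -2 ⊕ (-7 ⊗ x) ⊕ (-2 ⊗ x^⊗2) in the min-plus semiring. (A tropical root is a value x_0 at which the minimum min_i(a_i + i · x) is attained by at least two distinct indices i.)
Roots: {-5, 5}

Each tropical root is a break point of the lower envelope of the lines y = a_i + i · x (there are 3 lines, with slopes 0, 1, ..., 2). Only the lines that attain the minimum somewhere contribute to roots; other lines are dominated. Here the surviving (envelope) indices are i = 2, i = 1, i = 0.
Intersections between consecutive envelope lines give the roots: for adjacent envelope indices i < j the intersection is x = (a_i − a_j) / (j − i). Reading off the sorted break points: {-5, 5}.
Verification: at each break x_0, at least two indices attain the minimum of min_i(a_i + i · x_0).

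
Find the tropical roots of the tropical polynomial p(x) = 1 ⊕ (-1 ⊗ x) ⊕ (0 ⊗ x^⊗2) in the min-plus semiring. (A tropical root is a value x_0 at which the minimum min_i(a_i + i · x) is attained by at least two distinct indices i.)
Roots: {-1, 2}

Each tropical root is a break point of the lower envelope of the lines y = a_i + i · x (there are 3 lines, with slopes 0, 1, ..., 2). Only the lines that attain the minimum somewhere contribute to roots; other lines are dominated. Here the surviving (envelope) indices are i = 2, i = 1, i = 0.
Intersections between consecutive envelope lines give the roots: for adjacent envelope indices i < j the intersection is x = (a_i − a_j) / (j − i). Reading off the sorted break points: {-1, 2}.
Verification: at each break x_0, at least two indices attain the minimum of min_i(a_i + i · x_0).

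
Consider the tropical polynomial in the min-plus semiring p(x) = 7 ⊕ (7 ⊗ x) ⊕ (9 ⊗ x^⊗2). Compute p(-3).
p(-3) = 3

A tropical monomial a ⊗ x^⊗i evaluates to a + i · x. Evaluating each term at x = -3:
  Term 0 contributes 7 + 0 · -3 = 7
  Term 1 contributes 7 + 1 · -3 = 4
  Term 2 contributes 9 + 2 · -3 = 3
p(-3) = ⊕ of these = min[7, 4, 3] = 3.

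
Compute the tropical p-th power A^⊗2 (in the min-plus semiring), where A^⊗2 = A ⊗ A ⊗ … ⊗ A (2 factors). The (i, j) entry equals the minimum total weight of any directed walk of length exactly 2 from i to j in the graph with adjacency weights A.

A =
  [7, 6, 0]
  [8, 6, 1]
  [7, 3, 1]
A^⊗2 =
  [7, 3, 1]
  [8, 4, 2]
  [8, 4, 2]

Each entry (A^⊗2)_ij equals the minimum over all length-2 walks i = v_0 → v_1 → … → v_2 = j of Σ_t A[v_t][v_{t+1}]. For example, for (i, j) = (0, 2) we minimise over 3 possible intermediate vertex sequences; the minimum is 1, attained along the walk 0 → 2 → 2.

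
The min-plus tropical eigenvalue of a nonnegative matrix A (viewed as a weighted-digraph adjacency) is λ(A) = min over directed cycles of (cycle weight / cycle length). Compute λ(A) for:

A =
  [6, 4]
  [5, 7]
λ(A) = 9/2

Enumerate directed cycles and compute their means (weight / length). Sample:
  cycle 0 → 0: weight = 6, length = 1, mean = 6/1 ≈ 6.000
  cycle 1 → 1: weight = 7, length = 1, mean = 7/1 ≈ 7.000
  cycle 0 → 1 → 0: weight = 9, length = 2, mean = 9/2 ≈ 4.500
  cycle 1 → 0 → 1: weight = 9, length = 2, mean = 9/2 ≈ 4.500
Minimum mean = 4.500, attained e.g. along the cycle 0 → 1 → 0 with weight 9 and length 2. So λ(A) = 9/2 = 9/2.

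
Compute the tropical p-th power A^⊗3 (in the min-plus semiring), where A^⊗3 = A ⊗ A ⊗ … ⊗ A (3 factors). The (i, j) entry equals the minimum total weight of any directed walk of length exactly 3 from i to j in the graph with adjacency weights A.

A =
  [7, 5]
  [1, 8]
A^⊗3 =
  [13, 11]
  [7, 13]

Each entry (A^⊗3)_ij equals the minimum over all length-3 walks i = v_0 → v_1 → … → v_3 = j of Σ_t A[v_t][v_{t+1}]. For example, for (i, j) = (0, 1) we minimise over 4 possible intermediate vertex sequences; the minimum is 11, attained along the walk 0 → 1 → 0 → 1.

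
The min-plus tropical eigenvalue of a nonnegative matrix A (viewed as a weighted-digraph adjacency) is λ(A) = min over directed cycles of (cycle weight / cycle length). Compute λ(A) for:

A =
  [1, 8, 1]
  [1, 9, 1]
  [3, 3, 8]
λ(A) = 1

Enumerate directed cycles and compute their means (weight / length). Sample:
  cycle 0 → 0: weight = 1, length = 1, mean = 1/1 ≈ 1.000
  cycle 1 → 1: weight = 9, length = 1, mean = 9/1 ≈ 9.000
  cycle 2 → 2: weight = 8, length = 1, mean = 8/1 ≈ 8.000
  cycle 0 → 1 → 0: weight = 9, length = 2, mean = 9/2 ≈ 4.500
  cycle 0 → 2 → 0: weight = 4, length = 2, mean = 4/2 ≈ 2.000
  cycle 1 → 0 → 1: weight = 9, length = 2, mean = 9/2 ≈ 4.500
Minimum mean = 1.000, attained e.g. along the cycle 0 → 0 with weight 1 and length 1. So λ(A) = 1/1 = 1.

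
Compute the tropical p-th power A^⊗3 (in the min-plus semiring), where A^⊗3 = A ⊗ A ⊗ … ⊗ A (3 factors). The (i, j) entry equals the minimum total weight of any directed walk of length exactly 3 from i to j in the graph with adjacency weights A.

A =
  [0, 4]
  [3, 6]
A^⊗3 =
  [0, 4]
  [3, 7]

Each entry (A^⊗3)_ij equals the minimum over all length-3 walks i = v_0 → v_1 → … → v_3 = j of Σ_t A[v_t][v_{t+1}]. For example, for (i, j) = (0, 1) we minimise over 4 possible intermediate vertex sequences; the minimum is 4, attained along the walk 0 → 0 → 0 → 1.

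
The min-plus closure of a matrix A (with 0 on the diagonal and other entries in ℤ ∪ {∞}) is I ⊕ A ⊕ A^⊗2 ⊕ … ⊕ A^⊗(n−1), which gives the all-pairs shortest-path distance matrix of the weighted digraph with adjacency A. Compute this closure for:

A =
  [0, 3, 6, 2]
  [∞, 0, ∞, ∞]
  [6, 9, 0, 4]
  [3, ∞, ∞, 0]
Closure =
  [0, 3, 6, 2]
  [∞, 0, ∞, ∞]
  [6, 9, 0, 4]
  [3, 6, 9, 0]

This is the Floyd-Warshall all-pairs shortest-path computation. For each intermediate vertex k = 0, 1, …, 3, update dist[i][j] ← min(dist[i][j], dist[i][k] + dist[k][j]). The final matrix gives, for each (i, j), the minimum total weight of any directed path from i to j (possibly empty when i = j).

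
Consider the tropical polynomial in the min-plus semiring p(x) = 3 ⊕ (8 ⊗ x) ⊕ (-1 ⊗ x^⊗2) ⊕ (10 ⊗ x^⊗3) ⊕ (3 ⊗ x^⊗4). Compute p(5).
p(5) = 3

A tropical monomial a ⊗ x^⊗i evaluates to a + i · x. Evaluating each term at x = 5:
  Term 0 contributes 3 + 0 · 5 = 3
  Term 1 contributes 8 + 1 · 5 = 13
  Term 2 contributes -1 + 2 · 5 = 9
  Term 3 contributes 10 + 3 · 5 = 25
  Term 4 contributes 3 + 4 · 5 = 23
p(5) = ⊕ of these = min[3, 13, 9, 25, 23] = 3.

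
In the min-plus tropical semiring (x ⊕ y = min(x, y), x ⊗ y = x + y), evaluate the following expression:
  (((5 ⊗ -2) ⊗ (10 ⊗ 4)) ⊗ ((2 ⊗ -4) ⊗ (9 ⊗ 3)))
(((5 ⊗ -2) ⊗ (10 ⊗ 4)) ⊗ ((2 ⊗ -4) ⊗ (9 ⊗ 3))) = 27

Expand innermost to outermost. Recall ⊕ takes the minimum of its arguments and ⊗ takes their sum. Working out the expression (((5 ⊗ -2) ⊗ (10 ⊗ 4)) ⊗ ((2 ⊗ -4) ⊗ (9 ⊗ 3))) gives 27.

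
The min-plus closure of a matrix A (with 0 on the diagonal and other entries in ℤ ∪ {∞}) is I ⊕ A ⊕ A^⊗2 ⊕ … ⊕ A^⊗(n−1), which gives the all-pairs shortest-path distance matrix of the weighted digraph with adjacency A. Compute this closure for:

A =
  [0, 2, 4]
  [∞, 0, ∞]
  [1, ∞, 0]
Closure =
  [0, 2, 4]
  [∞, 0, ∞]
  [1, 3, 0]

This is the Floyd-Warshall all-pairs shortest-path computation. For each intermediate vertex k = 0, 1, …, 2, update dist[i][j] ← min(dist[i][j], dist[i][k] + dist[k][j]). The final matrix gives, for each (i, j), the minimum total weight of any directed path from i to j (possibly empty when i = j).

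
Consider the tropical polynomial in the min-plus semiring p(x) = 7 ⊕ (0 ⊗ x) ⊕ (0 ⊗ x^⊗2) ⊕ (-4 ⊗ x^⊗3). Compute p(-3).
p(-3) = -13

A tropical monomial a ⊗ x^⊗i evaluates to a + i · x. Evaluating each term at x = -3:
  Term 0 contributes 7 + 0 · -3 = 7
  Term 1 contributes 0 + 1 · -3 = -3
  Term 2 contributes 0 + 2 · -3 = -6
  Term 3 contributes -4 + 3 · -3 = -13
p(-3) = ⊕ of these = min[7, -3, -6, -13] = -13.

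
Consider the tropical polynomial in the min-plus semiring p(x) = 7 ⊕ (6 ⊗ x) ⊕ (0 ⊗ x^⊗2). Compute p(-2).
p(-2) = -4

A tropical monomial a ⊗ x^⊗i evaluates to a + i · x. Evaluating each term at x = -2:
  Term 0 contributes 7 + 0 · -2 = 7
  Term 1 contributes 6 + 1 · -2 = 4
  Term 2 contributes 0 + 2 · -2 = -4
p(-2) = ⊕ of these = min[7, 4, -4] = -4.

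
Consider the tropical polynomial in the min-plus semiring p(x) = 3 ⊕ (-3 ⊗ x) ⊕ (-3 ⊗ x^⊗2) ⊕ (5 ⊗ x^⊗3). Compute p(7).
p(7) = 3

A tropical monomial a ⊗ x^⊗i evaluates to a + i · x. Evaluating each term at x = 7:
  Term 0 contributes 3 + 0 · 7 = 3
  Term 1 contributes -3 + 1 · 7 = 4
  Term 2 contributes -3 + 2 · 7 = 11
  Term 3 contributes 5 + 3 · 7 = 26
p(7) = ⊕ of these = min[3, 4, 11, 26] = 3.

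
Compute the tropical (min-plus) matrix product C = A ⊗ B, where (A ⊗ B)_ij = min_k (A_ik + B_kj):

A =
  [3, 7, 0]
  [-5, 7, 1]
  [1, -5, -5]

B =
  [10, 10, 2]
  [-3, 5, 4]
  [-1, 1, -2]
A ⊗ B =
  [-1, 1, -2]
  [0, 2, -3]
  [-8, -4, -7]

Apply the min-plus product entry-by-entry:
  C[0][0] = min over k of (A[0][0] + B[0][0] = 3 + 10 = 13, A[0][1] + B[1][0] = 7 + -3 = 4, A[0][2] + B[2][0] = 0 + -1 = -1) = -1 (attained at k = 2)
  C[0][1] = min over k of (A[0][0] + B[0][1] = 3 + 10 = 13, A[0][1] + B[1][1] = 7 + 5 = 12, A[0][2] + B[2][1] = 0 + 1 = 1) = 1 (attained at k = 2)
  C[0][2] = min over k of (A[0][0] + B[0][2] = 3 + 2 = 5, A[0][1] + B[1][2] = 7 + 4 = 11, A[0][2] + B[2][2] = 0 + -2 = -2) = -2 (attained at k = 2)
  C[1][0] = min over k of (A[1][0] + B[0][0] = -5 + 10 = 5, A[1][1] + B[1][0] = 7 + -3 = 4, A[1][2] + B[2][0] = 1 + -1 = 0) = 0 (attained at k = 2)
  C[1][1] = min over k of (A[1][0] + B[0][1] = -5 + 10 = 5, A[1][1] + B[1][1] = 7 + 5 = 12, A[1][2] + B[2][1] = 1 + 1 = 2) = 2 (attained at k = 2)
  C[1][2] = min over k of (A[1][0] + B[0][2] = -5 + 2 = -3, A[1][1] + B[1][2] = 7 + 4 = 11, A[1][2] + B[2][2] = 1 + -2 = -1) = -3 (attained at k = 0)
  C[2][0] = min over k of (A[2][0] + B[0][0] = 1 + 10 = 11, A[2][1] + B[1][0] = -5 + -3 = -8, A[2][2] + B[2][0] = -5 + -1 = -6) = -8 (attained at k = 1)
  C[2][1] = min over k of (A[2][0] + B[0][1] = 1 + 10 = 11, A[2][1] + B[1][1] = -5 + 5 = 0, A[2][2] + B[2][1] = -5 + 1 = -4) = -4 (attained at k = 2)
  C[2][2] = min over k of (A[2][0] + B[0][2] = 1 + 2 = 3, A[2][1] + B[1][2] = -5 + 4 = -1, A[2][2] + B[2][2] = -5 + -2 = -7) = -7 (attained at k = 2)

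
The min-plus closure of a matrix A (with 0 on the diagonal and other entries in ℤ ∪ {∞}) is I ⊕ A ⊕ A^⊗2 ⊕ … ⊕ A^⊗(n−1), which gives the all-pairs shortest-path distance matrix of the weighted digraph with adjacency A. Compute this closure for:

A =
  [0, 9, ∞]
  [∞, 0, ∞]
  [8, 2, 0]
Closure =
  [0, 9, ∞]
  [∞, 0, ∞]
  [8, 2, 0]

This is the Floyd-Warshall all-pairs shortest-path computation. For each intermediate vertex k = 0, 1, …, 2, update dist[i][j] ← min(dist[i][j], dist[i][k] + dist[k][j]). The final matrix gives, for each (i, j), the minimum total weight of any directed path from i to j (possibly empty when i = j).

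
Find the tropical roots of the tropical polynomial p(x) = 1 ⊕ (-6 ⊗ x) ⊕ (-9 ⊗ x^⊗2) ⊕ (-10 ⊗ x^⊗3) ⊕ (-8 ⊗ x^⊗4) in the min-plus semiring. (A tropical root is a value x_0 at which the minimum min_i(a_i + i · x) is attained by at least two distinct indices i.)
Roots: {-2, 1, 3, 7}

Each tropical root is a break point of the lower envelope of the lines y = a_i + i · x (there are 5 lines, with slopes 0, 1, ..., 4). Only the lines that attain the minimum somewhere contribute to roots; other lines are dominated. Here the surviving (envelope) indices are i = 4, i = 3, i = 2, i = 1, i = 0.
Intersections between consecutive envelope lines give the roots: for adjacent envelope indices i < j the intersection is x = (a_i − a_j) / (j − i). Reading off the sorted break points: {-2, 1, 3, 7}.
Verification: at each break x_0, at least two indices attain the minimum of min_i(a_i + i · x_0).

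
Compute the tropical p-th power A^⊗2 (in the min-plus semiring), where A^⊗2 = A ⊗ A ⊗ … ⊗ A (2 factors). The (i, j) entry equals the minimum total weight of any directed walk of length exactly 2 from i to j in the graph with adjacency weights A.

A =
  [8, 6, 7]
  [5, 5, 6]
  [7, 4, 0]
A^⊗2 =
  [11, 11, 7]
  [10, 10, 6]
  [7, 4, 0]

Each entry (A^⊗2)_ij equals the minimum over all length-2 walks i = v_0 → v_1 → … → v_2 = j of Σ_t A[v_t][v_{t+1}]. For example, for (i, j) = (0, 2) we minimise over 3 possible intermediate vertex sequences; the minimum is 7, attained along the walk 0 → 2 → 2.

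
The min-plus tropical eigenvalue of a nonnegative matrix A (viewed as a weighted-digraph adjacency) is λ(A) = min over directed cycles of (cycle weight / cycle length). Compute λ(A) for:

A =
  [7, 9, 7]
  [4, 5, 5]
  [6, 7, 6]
λ(A) = 5

Enumerate directed cycles and compute their means (weight / length). Sample:
  cycle 0 → 0: weight = 7, length = 1, mean = 7/1 ≈ 7.000
  cycle 1 → 1: weight = 5, length = 1, mean = 5/1 ≈ 5.000
  cycle 2 → 2: weight = 6, length = 1, mean = 6/1 ≈ 6.000
  cycle 0 → 1 → 0: weight = 13, length = 2, mean = 13/2 ≈ 6.500
  cycle 0 → 2 → 0: weight = 13, length = 2, mean = 13/2 ≈ 6.500
  cycle 1 → 0 → 1: weight = 13, length = 2, mean = 13/2 ≈ 6.500
Minimum mean = 5.000, attained e.g. along the cycle 1 → 1 with weight 5 and length 1. So λ(A) = 5/1 = 5.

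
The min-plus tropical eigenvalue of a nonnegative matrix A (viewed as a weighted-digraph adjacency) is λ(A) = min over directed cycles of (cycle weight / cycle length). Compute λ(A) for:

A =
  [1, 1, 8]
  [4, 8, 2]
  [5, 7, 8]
λ(A) = 1

Enumerate directed cycles and compute their means (weight / length). Sample:
  cycle 0 → 0: weight = 1, length = 1, mean = 1/1 ≈ 1.000
  cycle 1 → 1: weight = 8, length = 1, mean = 8/1 ≈ 8.000
  cycle 2 → 2: weight = 8, length = 1, mean = 8/1 ≈ 8.000
  cycle 0 → 1 → 0: weight = 5, length = 2, mean = 5/2 ≈ 2.500
  cycle 0 → 2 → 0: weight = 13, length = 2, mean = 13/2 ≈ 6.500
  cycle 1 → 0 → 1: weight = 5, length = 2, mean = 5/2 ≈ 2.500
Minimum mean = 1.000, attained e.g. along the cycle 0 → 0 with weight 1 and length 1. So λ(A) = 1/1 = 1.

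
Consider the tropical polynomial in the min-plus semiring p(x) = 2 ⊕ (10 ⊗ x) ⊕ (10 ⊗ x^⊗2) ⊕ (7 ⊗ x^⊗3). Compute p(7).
p(7) = 2

A tropical monomial a ⊗ x^⊗i evaluates to a + i · x. Evaluating each term at x = 7:
  Term 0 contributes 2 + 0 · 7 = 2
  Term 1 contributes 10 + 1 · 7 = 17
  Term 2 contributes 10 + 2 · 7 = 24
  Term 3 contributes 7 + 3 · 7 = 28
p(7) = ⊕ of these = min[2, 17, 24, 28] = 2.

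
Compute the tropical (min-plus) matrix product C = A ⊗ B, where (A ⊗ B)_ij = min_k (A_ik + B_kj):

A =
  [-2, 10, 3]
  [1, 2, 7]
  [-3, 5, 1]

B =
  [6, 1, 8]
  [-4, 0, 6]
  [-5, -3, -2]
A ⊗ B =
  [-2, -1, 1]
  [-2, 2, 5]
  [-4, -2, -1]

Apply the min-plus product entry-by-entry:
  C[0][0] = min over k of (A[0][0] + B[0][0] = -2 + 6 = 4, A[0][1] + B[1][0] = 10 + -4 = 6, A[0][2] + B[2][0] = 3 + -5 = -2) = -2 (attained at k = 2)
  C[0][1] = min over k of (A[0][0] + B[0][1] = -2 + 1 = -1, A[0][1] + B[1][1] = 10 + 0 = 10, A[0][2] + B[2][1] = 3 + -3 = 0) = -1 (attained at k = 0)
  C[0][2] = min over k of (A[0][0] + B[0][2] = -2 + 8 = 6, A[0][1] + B[1][2] = 10 + 6 = 16, A[0][2] + B[2][2] = 3 + -2 = 1) = 1 (attained at k = 2)
  C[1][0] = min over k of (A[1][0] + B[0][0] = 1 + 6 = 7, A[1][1] + B[1][0] = 2 + -4 = -2, A[1][2] + B[2][0] = 7 + -5 = 2) = -2 (attained at k = 1)
  C[1][1] = min over k of (A[1][0] + B[0][1] = 1 + 1 = 2, A[1][1] + B[1][1] = 2 + 0 = 2, A[1][2] + B[2][1] = 7 + -3 = 4) = 2 (attained at k = 0)
  C[1][2] = min over k of (A[1][0] + B[0][2] = 1 + 8 = 9, A[1][1] + B[1][2] = 2 + 6 = 8, A[1][2] + B[2][2] = 7 + -2 = 5) = 5 (attained at k = 2)
  C[2][0] = min over k of (A[2][0] + B[0][0] = -3 + 6 = 3, A[2][1] + B[1][0] = 5 + -4 = 1, A[2][2] + B[2][0] = 1 + -5 = -4) = -4 (attained at k = 2)
  C[2][1] = min over k of (A[2][0] + B[0][1] = -3 + 1 = -2, A[2][1] + B[1][1] = 5 + 0 = 5, A[2][2] + B[2][1] = 1 + -3 = -2) = -2 (attained at k = 0)
  C[2][2] = min over k of (A[2][0] + B[0][2] = -3 + 8 = 5, A[2][1] + B[1][2] = 5 + 6 = 11, A[2][2] + B[2][2] = 1 + -2 = -1) = -1 (attained at k = 2)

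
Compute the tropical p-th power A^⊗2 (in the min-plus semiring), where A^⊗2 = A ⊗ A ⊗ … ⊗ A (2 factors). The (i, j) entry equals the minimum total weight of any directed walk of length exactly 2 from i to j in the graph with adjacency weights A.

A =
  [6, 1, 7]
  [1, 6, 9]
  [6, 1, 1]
A^⊗2 =
  [2, 7, 8]
  [7, 2, 8]
  [2, 2, 2]

Each entry (A^⊗2)_ij equals the minimum over all length-2 walks i = v_0 → v_1 → … → v_2 = j of Σ_t A[v_t][v_{t+1}]. For example, for (i, j) = (0, 2) we minimise over 3 possible intermediate vertex sequences; the minimum is 8, attained along the walk 0 → 2 → 2.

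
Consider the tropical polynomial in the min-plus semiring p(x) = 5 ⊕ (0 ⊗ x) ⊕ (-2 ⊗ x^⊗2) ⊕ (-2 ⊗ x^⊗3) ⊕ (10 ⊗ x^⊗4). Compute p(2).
p(2) = 2

A tropical monomial a ⊗ x^⊗i evaluates to a + i · x. Evaluating each term at x = 2:
  Term 0 contributes 5 + 0 · 2 = 5
  Term 1 contributes 0 + 1 · 2 = 2
  Term 2 contributes -2 + 2 · 2 = 2
  Term 3 contributes -2 + 3 · 2 = 4
  Term 4 contributes 10 + 4 · 2 = 18
p(2) = ⊕ of these = min[5, 2, 2, 4, 18] = 2.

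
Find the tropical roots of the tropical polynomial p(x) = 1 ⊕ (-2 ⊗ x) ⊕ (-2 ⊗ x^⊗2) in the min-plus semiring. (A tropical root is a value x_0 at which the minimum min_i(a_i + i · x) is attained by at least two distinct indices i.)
Roots: {0, 3}

Each tropical root is a break point of the lower envelope of the lines y = a_i + i · x (there are 3 lines, with slopes 0, 1, ..., 2). Only the lines that attain the minimum somewhere contribute to roots; other lines are dominated. Here the surviving (envelope) indices are i = 2, i = 1, i = 0.
Intersections between consecutive envelope lines give the roots: for adjacent envelope indices i < j the intersection is x = (a_i − a_j) / (j − i). Reading off the sorted break points: {0, 3}.
Verification: at each break x_0, at least two indices attain the minimum of min_i(a_i + i · x_0).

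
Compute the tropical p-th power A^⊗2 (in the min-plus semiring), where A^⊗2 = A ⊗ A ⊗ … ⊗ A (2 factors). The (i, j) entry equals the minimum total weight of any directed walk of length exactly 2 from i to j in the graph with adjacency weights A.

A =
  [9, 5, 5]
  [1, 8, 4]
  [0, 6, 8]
A^⊗2 =
  [5, 11, 9]
  [4, 6, 6]
  [7, 5, 5]

Each entry (A^⊗2)_ij equals the minimum over all length-2 walks i = v_0 → v_1 → … → v_2 = j of Σ_t A[v_t][v_{t+1}]. For example, for (i, j) = (0, 2) we minimise over 3 possible intermediate vertex sequences; the minimum is 9, attained along the walk 0 → 1 → 2.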